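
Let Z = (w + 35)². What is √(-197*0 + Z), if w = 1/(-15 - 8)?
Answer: 804/23 ≈ 34.957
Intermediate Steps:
w = -1/23 (w = 1/(-23) = -1/23 ≈ -0.043478)
Z = 646416/529 (Z = (-1/23 + 35)² = (804/23)² = 646416/529 ≈ 1222.0)
√(-197*0 + Z) = √(-197*0 + 646416/529) = √(0 + 646416/529) = √(646416/529) = 804/23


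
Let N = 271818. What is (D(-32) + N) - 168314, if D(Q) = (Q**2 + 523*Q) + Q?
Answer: 87760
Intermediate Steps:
D(Q) = Q**2 + 524*Q
(D(-32) + N) - 168314 = (-32*(524 - 32) + 271818) - 168314 = (-32*492 + 271818) - 168314 = (-15744 + 271818) - 168314 = 256074 - 168314 = 87760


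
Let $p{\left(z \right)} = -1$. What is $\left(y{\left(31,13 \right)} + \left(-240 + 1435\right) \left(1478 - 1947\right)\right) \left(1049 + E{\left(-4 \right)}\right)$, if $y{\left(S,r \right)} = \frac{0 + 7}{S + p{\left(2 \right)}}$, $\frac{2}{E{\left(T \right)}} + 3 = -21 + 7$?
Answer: $- \frac{299804068333}{510} \approx -5.8785 \cdot 10^{8}$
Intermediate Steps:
$E{\left(T \right)} = - \frac{2}{17}$ ($E{\left(T \right)} = \frac{2}{-3 + \left(-21 + 7\right)} = \frac{2}{-3 - 14} = \frac{2}{-17} = 2 \left(- \frac{1}{17}\right) = - \frac{2}{17}$)
$y{\left(S,r \right)} = \frac{7}{-1 + S}$ ($y{\left(S,r \right)} = \frac{0 + 7}{S - 1} = \frac{7}{-1 + S}$)
$\left(y{\left(31,13 \right)} + \left(-240 + 1435\right) \left(1478 - 1947\right)\right) \left(1049 + E{\left(-4 \right)}\right) = \left(\frac{7}{-1 + 31} + \left(-240 + 1435\right) \left(1478 - 1947\right)\right) \left(1049 - \frac{2}{17}\right) = \left(\frac{7}{30} + 1195 \left(-469\right)\right) \frac{17831}{17} = \left(7 \cdot \frac{1}{30} - 560455\right) \frac{17831}{17} = \left(\frac{7}{30} - 560455\right) \frac{17831}{17} = \left(- \frac{16813643}{30}\right) \frac{17831}{17} = - \frac{299804068333}{510}$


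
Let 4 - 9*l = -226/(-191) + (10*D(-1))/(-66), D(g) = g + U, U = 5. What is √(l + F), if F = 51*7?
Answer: 7*√2607784311/18909 ≈ 18.905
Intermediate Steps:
D(g) = 5 + g (D(g) = g + 5 = 5 + g)
F = 357
l = 21574/56727 (l = 4/9 - (-226/(-191) + (10*(5 - 1))/(-66))/9 = 4/9 - (-226*(-1/191) + (10*4)*(-1/66))/9 = 4/9 - (226/191 + 40*(-1/66))/9 = 4/9 - (226/191 - 20/33)/9 = 4/9 - ⅑*3638/6303 = 4/9 - 3638/56727 = 21574/56727 ≈ 0.38031)
√(l + F) = √(21574/56727 + 357) = √(20273113/56727) = 7*√2607784311/18909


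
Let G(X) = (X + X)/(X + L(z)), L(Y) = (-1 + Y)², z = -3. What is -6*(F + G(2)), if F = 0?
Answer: -4/3 ≈ -1.3333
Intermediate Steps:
G(X) = 2*X/(16 + X) (G(X) = (X + X)/(X + (-1 - 3)²) = (2*X)/(X + (-4)²) = (2*X)/(X + 16) = (2*X)/(16 + X) = 2*X/(16 + X))
-6*(F + G(2)) = -6*(0 + 2*2/(16 + 2)) = -6*(0 + 2*2/18) = -6*(0 + 2*2*(1/18)) = -6*(0 + 2/9) = -6*2/9 = -4/3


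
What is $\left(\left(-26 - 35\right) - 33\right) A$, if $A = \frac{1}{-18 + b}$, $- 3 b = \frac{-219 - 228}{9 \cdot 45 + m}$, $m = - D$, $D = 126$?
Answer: $\frac{26226}{4873} \approx 5.3819$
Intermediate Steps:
$m = -126$ ($m = \left(-1\right) 126 = -126$)
$b = \frac{149}{279}$ ($b = - \frac{\left(-219 - 228\right) \frac{1}{9 \cdot 45 - 126}}{3} = - \frac{\left(-447\right) \frac{1}{405 - 126}}{3} = - \frac{\left(-447\right) \frac{1}{279}}{3} = \left(- \frac{1}{3}\right) \left(- \frac{149}{93}\right) = \frac{149}{279} \approx 0.53405$)
$A = - \frac{279}{4873}$ ($A = \frac{1}{-18 + \frac{149}{279}} = \frac{1}{- \frac{4873}{279}} = - \frac{279}{4873} \approx -0.057254$)
$\left(\left(-26 - 35\right) - 33\right) A = \left(\left(-26 - 35\right) - 33\right) \left(- \frac{279}{4873}\right) = \left(-61 - 33\right) \left(- \frac{279}{4873}\right) = \left(-94\right) \left(- \frac{279}{4873}\right) = \frac{26226}{4873}$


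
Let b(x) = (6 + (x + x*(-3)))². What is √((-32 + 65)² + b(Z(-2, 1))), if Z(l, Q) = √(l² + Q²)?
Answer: √(1145 - 24*√5) ≈ 33.035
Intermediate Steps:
Z(l, Q) = √(Q² + l²)
b(x) = (6 - 2*x)² (b(x) = (6 + (x - 3*x))² = (6 - 2*x)²)
√((-32 + 65)² + b(Z(-2, 1))) = √((-32 + 65)² + 4*(-3 + √(1² + (-2)²))²) = √(33² + 4*(-3 + √(1 + 4))²) = √(1089 + 4*(-3 + √5)²)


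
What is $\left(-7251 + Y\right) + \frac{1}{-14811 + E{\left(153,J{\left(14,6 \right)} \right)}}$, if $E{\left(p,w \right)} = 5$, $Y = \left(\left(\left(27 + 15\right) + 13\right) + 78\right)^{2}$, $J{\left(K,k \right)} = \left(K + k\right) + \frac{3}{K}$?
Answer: $\frac{154545027}{14806} \approx 10438.0$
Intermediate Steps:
$J{\left(K,k \right)} = K + k + \frac{3}{K}$
$Y = 17689$ ($Y = \left(\left(42 + 13\right) + 78\right)^{2} = \left(55 + 78\right)^{2} = 133^{2} = 17689$)
$\left(-7251 + Y\right) + \frac{1}{-14811 + E{\left(153,J{\left(14,6 \right)} \right)}} = \left(-7251 + 17689\right) + \frac{1}{-14811 + 5} = 10438 + \frac{1}{-14806} = 10438 - \frac{1}{14806} = \frac{154545027}{14806}$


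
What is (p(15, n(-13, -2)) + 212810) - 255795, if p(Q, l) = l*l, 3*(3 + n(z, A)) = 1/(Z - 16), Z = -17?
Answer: -421207181/9801 ≈ -42976.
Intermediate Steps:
n(z, A) = -298/99 (n(z, A) = -3 + 1/(3*(-17 - 16)) = -3 + (1/3)/(-33) = -3 + (1/3)*(-1/33) = -3 - 1/99 = -298/99)
p(Q, l) = l**2
(p(15, n(-13, -2)) + 212810) - 255795 = ((-298/99)**2 + 212810) - 255795 = (88804/9801 + 212810) - 255795 = 2085839614/9801 - 255795 = -421207181/9801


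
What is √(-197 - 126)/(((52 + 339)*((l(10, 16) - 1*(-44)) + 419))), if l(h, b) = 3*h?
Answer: I*√323/192763 ≈ 9.3235e-5*I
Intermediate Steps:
√(-197 - 126)/(((52 + 339)*((l(10, 16) - 1*(-44)) + 419))) = √(-197 - 126)/(((52 + 339)*((3*10 - 1*(-44)) + 419))) = √(-323)/((391*((30 + 44) + 419))) = (I*√323)/((391*(74 + 419))) = (I*√323)/((391*493)) = (I*√323)/192763 = (I*√323)*(1/192763) = I*√323/192763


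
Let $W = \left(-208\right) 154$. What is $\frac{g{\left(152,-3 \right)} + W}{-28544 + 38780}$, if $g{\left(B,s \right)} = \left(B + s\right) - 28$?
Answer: $- \frac{10637}{3412} \approx -3.1175$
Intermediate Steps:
$g{\left(B,s \right)} = -28 + B + s$
$W = -32032$
$\frac{g{\left(152,-3 \right)} + W}{-28544 + 38780} = \frac{\left(-28 + 152 - 3\right) - 32032}{-28544 + 38780} = \frac{121 - 32032}{10236} = \left(-31911\right) \frac{1}{10236} = - \frac{10637}{3412}$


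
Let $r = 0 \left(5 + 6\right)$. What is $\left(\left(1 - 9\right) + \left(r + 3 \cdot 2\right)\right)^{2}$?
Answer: $4$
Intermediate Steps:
$r = 0$ ($r = 0 \cdot 11 = 0$)
$\left(\left(1 - 9\right) + \left(r + 3 \cdot 2\right)\right)^{2} = \left(\left(1 - 9\right) + \left(0 + 3 \cdot 2\right)\right)^{2} = \left(\left(1 - 9\right) + \left(0 + 6\right)\right)^{2} = \left(-8 + 6\right)^{2} = \left(-2\right)^{2} = 4$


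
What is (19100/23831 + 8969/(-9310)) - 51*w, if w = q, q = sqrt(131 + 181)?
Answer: -35919239/221866610 - 102*sqrt(78) ≈ -901.00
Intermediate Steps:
q = 2*sqrt(78) (q = sqrt(312) = 2*sqrt(78) ≈ 17.664)
w = 2*sqrt(78) ≈ 17.664
(19100/23831 + 8969/(-9310)) - 51*w = (19100/23831 + 8969/(-9310)) - 102*sqrt(78) = (19100*(1/23831) + 8969*(-1/9310)) - 102*sqrt(78) = (19100/23831 - 8969/9310) - 102*sqrt(78) = -35919239/221866610 - 102*sqrt(78)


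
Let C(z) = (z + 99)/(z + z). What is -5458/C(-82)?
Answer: 895112/17 ≈ 52654.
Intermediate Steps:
C(z) = (99 + z)/(2*z) (C(z) = (99 + z)/((2*z)) = (99 + z)*(1/(2*z)) = (99 + z)/(2*z))
-5458/C(-82) = -5458*(-164/(99 - 82)) = -5458/((½)*(-1/82)*17) = -5458/(-17/164) = -5458*(-164/17) = 895112/17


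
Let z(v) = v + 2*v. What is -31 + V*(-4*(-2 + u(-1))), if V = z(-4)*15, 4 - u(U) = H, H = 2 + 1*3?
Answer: -2191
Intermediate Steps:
H = 5 (H = 2 + 3 = 5)
u(U) = -1 (u(U) = 4 - 1*5 = 4 - 5 = -1)
z(v) = 3*v
V = -180 (V = (3*(-4))*15 = -12*15 = -180)
-31 + V*(-4*(-2 + u(-1))) = -31 - (-720)*(-2 - 1) = -31 - (-720)*(-3) = -31 - 180*12 = -31 - 2160 = -2191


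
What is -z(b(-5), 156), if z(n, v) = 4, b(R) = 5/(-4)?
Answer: -4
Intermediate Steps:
b(R) = -5/4 (b(R) = 5*(-¼) = -5/4)
-z(b(-5), 156) = -1*4 = -4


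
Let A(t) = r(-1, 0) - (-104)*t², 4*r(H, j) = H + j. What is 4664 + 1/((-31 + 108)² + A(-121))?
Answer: 28517426348/6114371 ≈ 4664.0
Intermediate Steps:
r(H, j) = H/4 + j/4 (r(H, j) = (H + j)/4 = H/4 + j/4)
A(t) = -¼ + 104*t² (A(t) = ((¼)*(-1) + (¼)*0) - (-104)*t² = (-¼ + 0) + 104*t² = -¼ + 104*t²)
4664 + 1/((-31 + 108)² + A(-121)) = 4664 + 1/((-31 + 108)² + (-¼ + 104*(-121)²)) = 4664 + 1/(77² + (-¼ + 104*14641)) = 4664 + 1/(5929 + (-¼ + 1522664)) = 4664 + 1/(5929 + 6090655/4) = 4664 + 1/(6114371/4) = 4664 + 4/6114371 = 28517426348/6114371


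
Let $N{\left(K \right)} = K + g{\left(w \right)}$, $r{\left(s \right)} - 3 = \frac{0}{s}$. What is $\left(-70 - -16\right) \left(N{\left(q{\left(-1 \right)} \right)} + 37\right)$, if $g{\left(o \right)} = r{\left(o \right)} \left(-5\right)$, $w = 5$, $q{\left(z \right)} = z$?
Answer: $-1134$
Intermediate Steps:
$r{\left(s \right)} = 3$ ($r{\left(s \right)} = 3 + \frac{0}{s} = 3 + 0 = 3$)
$g{\left(o \right)} = -15$ ($g{\left(o \right)} = 3 \left(-5\right) = -15$)
$N{\left(K \right)} = -15 + K$ ($N{\left(K \right)} = K - 15 = -15 + K$)
$\left(-70 - -16\right) \left(N{\left(q{\left(-1 \right)} \right)} + 37\right) = \left(-70 - -16\right) \left(\left(-15 - 1\right) + 37\right) = \left(-70 + 16\right) \left(-16 + 37\right) = \left(-54\right) 21 = -1134$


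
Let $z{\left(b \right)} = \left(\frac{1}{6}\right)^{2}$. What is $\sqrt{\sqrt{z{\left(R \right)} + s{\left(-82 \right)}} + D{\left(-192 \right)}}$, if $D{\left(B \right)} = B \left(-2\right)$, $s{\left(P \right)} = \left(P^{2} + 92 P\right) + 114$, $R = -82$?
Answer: $\frac{\sqrt{13824 + 6 i \sqrt{25415}}}{6} \approx 19.608 + 0.67755 i$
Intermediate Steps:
$s{\left(P \right)} = 114 + P^{2} + 92 P$
$z{\left(b \right)} = \frac{1}{36}$ ($z{\left(b \right)} = \left(\frac{1}{6}\right)^{2} = \frac{1}{36}$)
$D{\left(B \right)} = - 2 B$
$\sqrt{\sqrt{z{\left(R \right)} + s{\left(-82 \right)}} + D{\left(-192 \right)}} = \sqrt{\sqrt{\frac{1}{36} + \left(114 + \left(-82\right)^{2} + 92 \left(-82\right)\right)} - -384} = \sqrt{\sqrt{\frac{1}{36} + \left(114 + 6724 - 7544\right)} + 384} = \sqrt{\sqrt{\frac{1}{36} - 706} + 384} = \sqrt{\sqrt{- \frac{25415}{36}} + 384} = \sqrt{\frac{i \sqrt{25415}}{6} + 384} = \sqrt{384 + \frac{i \sqrt{25415}}{6}}$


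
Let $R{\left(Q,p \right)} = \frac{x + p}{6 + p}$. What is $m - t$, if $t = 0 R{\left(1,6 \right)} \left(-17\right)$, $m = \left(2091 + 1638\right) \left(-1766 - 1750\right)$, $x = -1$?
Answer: $-13111164$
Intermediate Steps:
$m = -13111164$ ($m = 3729 \left(-3516\right) = -13111164$)
$R{\left(Q,p \right)} = \frac{-1 + p}{6 + p}$
$t = 0$ ($t = 0 \frac{-1 + 6}{6 + 6} \left(-17\right) = 0 \cdot \frac{1}{12} \cdot 5 \left(-17\right) = 0 \cdot \frac{5}{12} \left(-17\right) = 0 \left(-17\right) = 0$)
$m - t = -13111164 - 0 = -13111164 + 0 = -13111164$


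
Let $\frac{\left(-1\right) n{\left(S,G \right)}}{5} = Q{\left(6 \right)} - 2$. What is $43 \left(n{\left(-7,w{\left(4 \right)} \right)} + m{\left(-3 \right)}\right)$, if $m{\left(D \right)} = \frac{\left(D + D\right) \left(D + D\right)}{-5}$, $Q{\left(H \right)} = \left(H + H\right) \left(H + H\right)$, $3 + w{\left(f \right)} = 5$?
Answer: $- \frac{154198}{5} \approx -30840.0$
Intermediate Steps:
$w{\left(f \right)} = 2$ ($w{\left(f \right)} = -3 + 5 = 2$)
$Q{\left(H \right)} = 4 H^{2}$ ($Q{\left(H \right)} = 2 H 2 H = 4 H^{2}$)
$m{\left(D \right)} = - \frac{4 D^{2}}{5}$ ($m{\left(D \right)} = 2 D 2 D \left(- \frac{1}{5}\right) = 4 D^{2} \left(- \frac{1}{5}\right) = - \frac{4 D^{2}}{5}$)
$n{\left(S,G \right)} = -710$ ($n{\left(S,G \right)} = - 5 \left(4 \cdot 6^{2} - 2\right) = - 5 \left(4 \cdot 36 - 2\right) = - 5 \left(144 - 2\right) = \left(-5\right) 142 = -710$)
$43 \left(n{\left(-7,w{\left(4 \right)} \right)} + m{\left(-3 \right)}\right) = 43 \left(-710 - \frac{4 \left(-3\right)^{2}}{5}\right) = 43 \left(-710 - \frac{36}{5}\right) = 43 \left(- \frac{3586}{5}\right) = - \frac{154198}{5}$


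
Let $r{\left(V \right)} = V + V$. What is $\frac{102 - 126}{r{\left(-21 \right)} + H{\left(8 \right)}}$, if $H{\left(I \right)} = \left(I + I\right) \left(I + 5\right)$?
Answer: $- \frac{12}{83} \approx -0.14458$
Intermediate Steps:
$r{\left(V \right)} = 2 V$
$H{\left(I \right)} = 2 I \left(5 + I\right)$
$\frac{102 - 126}{r{\left(-21 \right)} + H{\left(8 \right)}} = \frac{102 - 126}{2 \left(-21\right) + 2 \cdot 8 \left(5 + 8\right)} = - \frac{24}{-42 + 2 \cdot 8 \cdot 13} = - \frac{24}{-42 + 208} = - \frac{24}{166} = \left(-24\right) \frac{1}{166} = - \frac{12}{83}$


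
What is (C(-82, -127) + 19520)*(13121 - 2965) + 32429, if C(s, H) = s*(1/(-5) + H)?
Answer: 1521043457/5 ≈ 3.0421e+8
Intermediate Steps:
C(s, H) = s*(-1/5 + H)
(C(-82, -127) + 19520)*(13121 - 2965) + 32429 = (-82*(-1/5 - 127) + 19520)*(13121 - 2965) + 32429 = (-82*(-636/5) + 19520)*10156 + 32429 = (52152/5 + 19520)*10156 + 32429 = (149752/5)*10156 + 32429 = 1520881312/5 + 32429 = 1521043457/5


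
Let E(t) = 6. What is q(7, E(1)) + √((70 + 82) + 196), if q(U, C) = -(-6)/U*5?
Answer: 30/7 + 2*√87 ≈ 22.940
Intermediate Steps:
q(U, C) = 30/U (q(U, C) = (6/U)*5 = 30/U)
q(7, E(1)) + √((70 + 82) + 196) = 30/7 + √((70 + 82) + 196) = 30*(⅐) + √(152 + 196) = 30/7 + √348 = 30/7 + 2*√87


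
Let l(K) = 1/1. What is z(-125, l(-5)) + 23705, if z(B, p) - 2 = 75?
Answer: 23782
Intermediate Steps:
l(K) = 1
z(B, p) = 77 (z(B, p) = 2 + 75 = 77)
z(-125, l(-5)) + 23705 = 77 + 23705 = 23782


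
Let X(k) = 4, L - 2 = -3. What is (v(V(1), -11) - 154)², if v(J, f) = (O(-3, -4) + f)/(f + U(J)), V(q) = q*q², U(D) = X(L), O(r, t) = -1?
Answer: 1136356/49 ≈ 23191.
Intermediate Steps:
L = -1 (L = 2 - 3 = -1)
U(D) = 4
V(q) = q³
v(J, f) = (-1 + f)/(4 + f) (v(J, f) = (-1 + f)/(f + 4) = (-1 + f)/(4 + f))
(v(V(1), -11) - 154)² = ((-1 - 11)/(4 - 11) - 154)² = (-12/(-7) - 154)² = (-⅐*(-12) - 154)² = (12/7 - 154)² = (-1066/7)² = 1136356/49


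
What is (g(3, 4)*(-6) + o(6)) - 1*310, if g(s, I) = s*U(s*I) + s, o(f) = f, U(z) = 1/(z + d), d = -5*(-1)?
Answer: -5492/17 ≈ -323.06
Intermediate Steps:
d = 5
U(z) = 1/(5 + z) (U(z) = 1/(z + 5) = 1/(5 + z))
g(s, I) = s + s/(5 + I*s) (g(s, I) = s/(5 + s*I) + s = s/(5 + I*s) + s = s + s/(5 + I*s))
(g(3, 4)*(-6) + o(6)) - 1*310 = ((3*(6 + 4*3)/(5 + 4*3))*(-6) + 6) - 1*310 = ((3*(6 + 12)/(5 + 12))*(-6) + 6) - 310 = ((3*18/17)*(-6) + 6) - 310 = ((3*(1/17)*18)*(-6) + 6) - 310 = ((54/17)*(-6) + 6) - 310 = (-324/17 + 6) - 310 = -222/17 - 310 = -5492/17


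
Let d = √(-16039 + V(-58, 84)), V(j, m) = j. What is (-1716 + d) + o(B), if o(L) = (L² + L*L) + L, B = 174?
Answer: 59010 + I*√16097 ≈ 59010.0 + 126.87*I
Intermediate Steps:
o(L) = L + 2*L² (o(L) = (L² + L²) + L = 2*L² + L = L + 2*L²)
d = I*√16097 (d = √(-16039 - 58) = √(-16097) = I*√16097 ≈ 126.87*I)
(-1716 + d) + o(B) = (-1716 + I*√16097) + 174*(1 + 2*174) = (-1716 + I*√16097) + 174*(1 + 348) = (-1716 + I*√16097) + 174*349 = (-1716 + I*√16097) + 60726 = 59010 + I*√16097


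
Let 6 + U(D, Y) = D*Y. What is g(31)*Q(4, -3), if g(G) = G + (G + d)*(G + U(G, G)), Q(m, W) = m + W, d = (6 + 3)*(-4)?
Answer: -4899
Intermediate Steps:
U(D, Y) = -6 + D*Y
d = -36 (d = 9*(-4) = -36)
Q(m, W) = W + m
g(G) = G + (-36 + G)*(-6 + G + G**2) (g(G) = G + (G - 36)*(G + (-6 + G*G)) = G + (-36 + G)*(G + (-6 + G**2)) = G + (-36 + G)*(-6 + G + G**2))
g(31)*Q(4, -3) = (216 + 31**3 - 41*31 - 35*31**2)*(-3 + 4) = (216 + 29791 - 1271 - 35*961)*1 = (216 + 29791 - 1271 - 33635)*1 = -4899*1 = -4899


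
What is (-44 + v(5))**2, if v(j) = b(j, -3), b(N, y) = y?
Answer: 2209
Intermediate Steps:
v(j) = -3
(-44 + v(5))**2 = (-44 - 3)**2 = (-47)**2 = 2209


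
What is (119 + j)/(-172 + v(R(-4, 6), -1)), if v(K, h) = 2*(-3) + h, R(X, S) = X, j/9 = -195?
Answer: 1636/179 ≈ 9.1397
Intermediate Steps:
j = -1755 (j = 9*(-195) = -1755)
v(K, h) = -6 + h
(119 + j)/(-172 + v(R(-4, 6), -1)) = (119 - 1755)/(-172 + (-6 - 1)) = -1636/(-172 - 7) = -1636/(-179) = -1636*(-1/179) = 1636/179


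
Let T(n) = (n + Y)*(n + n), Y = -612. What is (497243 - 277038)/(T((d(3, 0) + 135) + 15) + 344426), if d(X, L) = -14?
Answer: 220205/214954 ≈ 1.0244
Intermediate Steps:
T(n) = 2*n*(-612 + n) (T(n) = (n - 612)*(n + n) = (-612 + n)*(2*n) = 2*n*(-612 + n))
(497243 - 277038)/(T((d(3, 0) + 135) + 15) + 344426) = (497243 - 277038)/(2*((-14 + 135) + 15)*(-612 + ((-14 + 135) + 15)) + 344426) = 220205/(2*(121 + 15)*(-612 + (121 + 15)) + 344426) = 220205/(2*136*(-612 + 136) + 344426) = 220205/(2*136*(-476) + 344426) = 220205/(-129472 + 344426) = 220205/214954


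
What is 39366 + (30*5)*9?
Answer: 40716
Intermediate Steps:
39366 + (30*5)*9 = 39366 + 150*9 = 39366 + 1350 = 40716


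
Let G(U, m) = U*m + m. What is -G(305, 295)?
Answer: -90270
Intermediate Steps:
G(U, m) = m + U*m
-G(305, 295) = -295*(1 + 305) = -295*306 = -1*90270 = -90270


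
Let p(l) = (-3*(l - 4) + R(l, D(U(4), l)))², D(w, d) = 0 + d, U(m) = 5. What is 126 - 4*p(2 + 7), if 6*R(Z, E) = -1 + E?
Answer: -5590/9 ≈ -621.11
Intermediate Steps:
D(w, d) = d
R(Z, E) = -⅙ + E/6 (R(Z, E) = (-1 + E)/6 = -⅙ + E/6)
p(l) = (71/6 - 17*l/6)² (p(l) = (-3*(l - 4) + (-⅙ + l/6))² = (-3*(-4 + l) + (-⅙ + l/6))² = ((12 - 3*l) + (-⅙ + l/6))² = (71/6 - 17*l/6)²)
126 - 4*p(2 + 7) = 126 - (71 - 17*(2 + 7))²/9 = 126 - (71 - 17*9)²/9 = 126 - (71 - 153)²/9 = 126 - (-82)²/9 = 126 - 6724/9 = -5590/9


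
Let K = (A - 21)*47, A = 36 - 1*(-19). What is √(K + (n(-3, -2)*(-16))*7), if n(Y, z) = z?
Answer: √1822 ≈ 42.685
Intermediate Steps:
A = 55 (A = 36 + 19 = 55)
K = 1598 (K = (55 - 21)*47 = 34*47 = 1598)
√(K + (n(-3, -2)*(-16))*7) = √(1598 - 2*(-16)*7) = √(1598 + 32*7) = √(1598 + 224) = √1822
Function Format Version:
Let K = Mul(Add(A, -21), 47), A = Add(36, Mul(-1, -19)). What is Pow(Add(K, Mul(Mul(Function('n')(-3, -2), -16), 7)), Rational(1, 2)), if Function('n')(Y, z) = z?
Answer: Pow(1822, Rational(1, 2)) ≈ 42.685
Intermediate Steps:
A = 55 (A = Add(36, 19) = 55)
K = 1598 (K = Mul(Add(55, -21), 47) = Mul(34, 47) = 1598)
Pow(Add(K, Mul(Mul(Function('n')(-3, -2), -16), 7)), Rational(1, 2)) = Pow(Add(1598, Mul(Mul(-2, -16), 7)), Rational(1, 2)) = Pow(Add(1598, Mul(32, 7)), Rational(1, 2)) = Pow(Add(1598, 224), Rational(1, 2)) = Pow(1822, Rational(1, 2))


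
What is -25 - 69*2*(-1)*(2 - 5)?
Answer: -439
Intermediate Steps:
-25 - 69*2*(-1)*(2 - 5) = -25 - (-138)*(-3) = -25 - 69*6 = -25 - 414 = -439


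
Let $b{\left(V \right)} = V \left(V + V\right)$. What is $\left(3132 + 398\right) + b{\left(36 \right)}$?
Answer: $6122$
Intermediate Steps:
$b{\left(V \right)} = 2 V^{2}$ ($b{\left(V \right)} = V 2 V = 2 V^{2}$)
$\left(3132 + 398\right) + b{\left(36 \right)} = \left(3132 + 398\right) + 2 \cdot 36^{2} = 3530 + 2 \cdot 1296 = 3530 + 2592 = 6122$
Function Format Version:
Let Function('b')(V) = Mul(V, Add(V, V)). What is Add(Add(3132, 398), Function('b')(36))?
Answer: 6122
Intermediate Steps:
Function('b')(V) = Mul(2, Pow(V, 2)) (Function('b')(V) = Mul(V, Mul(2, V)) = Mul(2, Pow(V, 2)))
Add(Add(3132, 398), Function('b')(36)) = Add(Add(3132, 398), Mul(2, Pow(36, 2))) = Add(3530, Mul(2, 1296)) = Add(3530, 2592) = 6122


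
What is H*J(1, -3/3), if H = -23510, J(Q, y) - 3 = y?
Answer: -47020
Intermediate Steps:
J(Q, y) = 3 + y
H*J(1, -3/3) = -23510*(3 - 3/3) = -23510*(3 - 3*1/3) = -23510*(3 - 1) = -23510*2 = -47020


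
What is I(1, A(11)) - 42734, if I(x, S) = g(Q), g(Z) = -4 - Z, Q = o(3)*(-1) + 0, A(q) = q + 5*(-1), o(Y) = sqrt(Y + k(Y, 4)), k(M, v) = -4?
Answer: -42738 + I ≈ -42738.0 + 1.0*I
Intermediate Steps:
o(Y) = sqrt(-4 + Y) (o(Y) = sqrt(Y - 4) = sqrt(-4 + Y))
A(q) = -5 + q (A(q) = q - 5 = -5 + q)
Q = -I (Q = sqrt(-4 + 3)*(-1) + 0 = sqrt(-1)*(-1) + 0 = I*(-1) + 0 = -I + 0 = -I ≈ -1.0*I)
I(x, S) = -4 + I (I(x, S) = -4 - (-1)*I = -4 + I)
I(1, A(11)) - 42734 = (-4 + I) - 42734 = -42738 + I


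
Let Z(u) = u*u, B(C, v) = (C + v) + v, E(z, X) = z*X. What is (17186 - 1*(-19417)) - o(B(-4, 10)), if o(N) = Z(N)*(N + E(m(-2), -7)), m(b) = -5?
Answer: 23547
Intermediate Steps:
E(z, X) = X*z
B(C, v) = C + 2*v
Z(u) = u²
o(N) = N²*(35 + N) (o(N) = N²*(N - 7*(-5)) = N²*(N + 35) = N²*(35 + N))
(17186 - 1*(-19417)) - o(B(-4, 10)) = (17186 - 1*(-19417)) - (-4 + 2*10)²*(35 + (-4 + 2*10)) = (17186 + 19417) - (-4 + 20)²*(35 + (-4 + 20)) = 36603 - 16²*(35 + 16) = 36603 - 256*51 = 36603 - 1*13056 = 36603 - 13056 = 23547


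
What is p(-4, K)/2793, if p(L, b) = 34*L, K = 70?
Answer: -136/2793 ≈ -0.048693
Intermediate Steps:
p(-4, K)/2793 = (34*(-4))/2793 = -136*1/2793 = -136/2793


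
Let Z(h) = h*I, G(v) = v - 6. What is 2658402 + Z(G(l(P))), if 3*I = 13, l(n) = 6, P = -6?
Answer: 2658402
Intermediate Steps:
G(v) = -6 + v
I = 13/3 (I = (⅓)*13 = 13/3 ≈ 4.3333)
Z(h) = 13*h/3 (Z(h) = h*(13/3) = 13*h/3)
2658402 + Z(G(l(P))) = 2658402 + 13*(-6 + 6)/3 = 2658402 + (13/3)*0 = 2658402 + 0 = 2658402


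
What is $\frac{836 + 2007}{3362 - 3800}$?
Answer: $- \frac{2843}{438} \approx -6.4909$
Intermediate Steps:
$\frac{836 + 2007}{3362 - 3800} = \frac{2843}{-438} = 2843 \left(- \frac{1}{438}\right) = - \frac{2843}{438}$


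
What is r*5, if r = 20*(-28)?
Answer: -2800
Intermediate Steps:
r = -560
r*5 = -560*5 = -2800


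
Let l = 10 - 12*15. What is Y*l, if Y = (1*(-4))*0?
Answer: 0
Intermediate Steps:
l = -170 (l = 10 - 180 = -170)
Y = 0 (Y = -4*0 = 0)
Y*l = 0*(-170) = 0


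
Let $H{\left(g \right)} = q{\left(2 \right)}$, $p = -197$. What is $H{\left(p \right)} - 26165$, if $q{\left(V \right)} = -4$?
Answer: $-26169$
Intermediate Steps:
$H{\left(g \right)} = -4$
$H{\left(p \right)} - 26165 = -4 - 26165 = -26169$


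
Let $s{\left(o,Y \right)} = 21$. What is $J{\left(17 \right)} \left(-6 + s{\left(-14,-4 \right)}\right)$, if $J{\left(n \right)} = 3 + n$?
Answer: $300$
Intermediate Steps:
$J{\left(17 \right)} \left(-6 + s{\left(-14,-4 \right)}\right) = \left(3 + 17\right) \left(-6 + 21\right) = 20 \cdot 15 = 300$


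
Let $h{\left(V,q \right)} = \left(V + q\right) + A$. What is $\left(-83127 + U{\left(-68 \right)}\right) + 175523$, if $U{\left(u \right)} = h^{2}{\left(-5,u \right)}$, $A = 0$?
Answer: $97725$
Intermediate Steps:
$h{\left(V,q \right)} = V + q$ ($h{\left(V,q \right)} = \left(V + q\right) + 0 = V + q$)
$U{\left(u \right)} = \left(-5 + u\right)^{2}$
$\left(-83127 + U{\left(-68 \right)}\right) + 175523 = \left(-83127 + \left(-5 - 68\right)^{2}\right) + 175523 = \left(-83127 + \left(-73\right)^{2}\right) + 175523 = \left(-83127 + 5329\right) + 175523 = -77798 + 175523 = 97725$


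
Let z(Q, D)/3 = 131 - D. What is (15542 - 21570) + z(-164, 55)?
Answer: -5800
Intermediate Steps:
z(Q, D) = 393 - 3*D (z(Q, D) = 3*(131 - D) = 393 - 3*D)
(15542 - 21570) + z(-164, 55) = (15542 - 21570) + (393 - 3*55) = -6028 + (393 - 165) = -6028 + 228 = -5800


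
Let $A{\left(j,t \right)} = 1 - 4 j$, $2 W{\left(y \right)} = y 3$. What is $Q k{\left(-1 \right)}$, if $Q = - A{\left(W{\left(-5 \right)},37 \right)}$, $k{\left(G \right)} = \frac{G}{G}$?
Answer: $-31$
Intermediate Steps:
$W{\left(y \right)} = \frac{3 y}{2}$ ($W{\left(y \right)} = \frac{y 3}{2} = \frac{3 y}{2}$)
$k{\left(G \right)} = 1$
$Q = -31$ ($Q = - (1 - 4 \cdot \frac{3}{2} \left(-5\right)) = - (1 - -30) = - (1 + 30) = \left(-1\right) 31 = -31$)
$Q k{\left(-1 \right)} = \left(-31\right) 1 = -31$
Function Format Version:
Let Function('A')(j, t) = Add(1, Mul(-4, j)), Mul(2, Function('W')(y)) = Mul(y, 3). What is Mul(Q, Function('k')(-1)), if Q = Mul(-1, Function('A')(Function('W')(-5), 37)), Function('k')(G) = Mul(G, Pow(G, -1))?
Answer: -31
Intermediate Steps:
Function('W')(y) = Mul(Rational(3, 2), y) (Function('W')(y) = Mul(Rational(1, 2), Mul(y, 3)) = Mul(Rational(1, 2), Mul(3, y)) = Mul(Rational(3, 2), y))
Function('k')(G) = 1
Q = -31 (Q = Mul(-1, Add(1, Mul(-4, Mul(Rational(3, 2), -5)))) = Mul(-1, Add(1, Mul(-4, Rational(-15, 2)))) = Mul(-1, Add(1, 30)) = Mul(-1, 31) = -31)
Mul(Q, Function('k')(-1)) = Mul(-31, 1) = -31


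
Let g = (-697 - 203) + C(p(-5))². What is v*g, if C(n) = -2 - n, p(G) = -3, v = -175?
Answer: 157325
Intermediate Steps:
g = -899 (g = (-697 - 203) + (-2 - 1*(-3))² = -900 + (-2 + 3)² = -900 + 1² = -900 + 1 = -899)
v*g = -175*(-899) = 157325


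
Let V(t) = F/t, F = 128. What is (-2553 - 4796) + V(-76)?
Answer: -139663/19 ≈ -7350.7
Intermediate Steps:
V(t) = 128/t
(-2553 - 4796) + V(-76) = (-2553 - 4796) + 128/(-76) = -7349 + 128*(-1/76) = -7349 - 32/19 = -139663/19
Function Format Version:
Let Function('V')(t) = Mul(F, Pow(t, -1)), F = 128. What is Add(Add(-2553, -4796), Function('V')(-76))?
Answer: Rational(-139663, 19) ≈ -7350.7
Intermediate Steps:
Function('V')(t) = Mul(128, Pow(t, -1))
Add(Add(-2553, -4796), Function('V')(-76)) = Add(Add(-2553, -4796), Mul(128, Pow(-76, -1))) = Add(-7349, Mul(128, Rational(-1, 76))) = Add(-7349, Rational(-32, 19)) = Rational(-139663, 19)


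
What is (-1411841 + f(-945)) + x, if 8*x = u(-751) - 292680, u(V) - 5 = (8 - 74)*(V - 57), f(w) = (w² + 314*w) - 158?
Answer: -6764979/8 ≈ -8.4562e+5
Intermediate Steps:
f(w) = -158 + w² + 314*w
u(V) = 3767 - 66*V (u(V) = 5 + (8 - 74)*(V - 57) = 5 - 66*(-57 + V) = 5 + (3762 - 66*V) = 3767 - 66*V)
x = -239347/8 (x = ((3767 - 66*(-751)) - 292680)/8 = ((3767 + 49566) - 292680)/8 = (53333 - 292680)/8 = (⅛)*(-239347) = -239347/8 ≈ -29918.)
(-1411841 + f(-945)) + x = (-1411841 + (-158 + (-945)² + 314*(-945))) - 239347/8 = (-1411841 + (-158 + 893025 - 296730)) - 239347/8 = (-1411841 + 596137) - 239347/8 = -815704 - 239347/8 = -6764979/8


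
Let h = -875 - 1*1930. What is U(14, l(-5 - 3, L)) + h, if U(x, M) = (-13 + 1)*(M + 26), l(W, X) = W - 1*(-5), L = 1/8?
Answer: -3081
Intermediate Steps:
L = ⅛ ≈ 0.12500
l(W, X) = 5 + W (l(W, X) = W + 5 = 5 + W)
h = -2805 (h = -875 - 1930 = -2805)
U(x, M) = -312 - 12*M (U(x, M) = -12*(26 + M) = -312 - 12*M)
U(14, l(-5 - 3, L)) + h = (-312 - 12*(5 + (-5 - 3))) - 2805 = (-312 - 12*(5 - 8)) - 2805 = (-312 - 12*(-3)) - 2805 = (-312 + 36) - 2805 = -276 - 2805 = -3081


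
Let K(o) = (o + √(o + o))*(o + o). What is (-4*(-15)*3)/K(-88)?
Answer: 1/88 + I*√11/1936 ≈ 0.011364 + 0.0017131*I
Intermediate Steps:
K(o) = 2*o*(o + √2*√o) (K(o) = (o + √(2*o))*(2*o) = (o + √2*√o)*(2*o) = 2*o*(o + √2*√o))
(-4*(-15)*3)/K(-88) = (-4*(-15)*3)/(2*(-88)² + 2*√2*(-88)^(3/2)) = (60*3)/(2*7744 + 2*√2*(-176*I*√22)) = 180/(15488 - 704*I*√11)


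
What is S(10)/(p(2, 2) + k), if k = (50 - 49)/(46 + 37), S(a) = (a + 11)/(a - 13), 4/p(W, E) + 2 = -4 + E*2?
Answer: 581/165 ≈ 3.5212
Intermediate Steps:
p(W, E) = 4/(-6 + 2*E) (p(W, E) = 4/(-2 + (-4 + E*2)) = 4/(-2 + (-4 + 2*E)) = 4/(-6 + 2*E))
S(a) = (11 + a)/(-13 + a)
k = 1/83 ≈ 0.012048
S(10)/(p(2, 2) + k) = ((11 + 10)/(-13 + 10))/(2/(-3 + 2) + 1/83) = (21/(-3))/(2/(-1) + 1/83) = (-⅓*21)/(2*(-1) + 1/83) = -7/(-2 + 1/83) = -7/(-165/83) = -7*(-83/165) = 581/165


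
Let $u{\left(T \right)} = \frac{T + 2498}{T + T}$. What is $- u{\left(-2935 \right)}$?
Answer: $- \frac{437}{5870} \approx -0.074446$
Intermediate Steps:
$u{\left(T \right)} = \frac{2498 + T}{2 T}$
$- u{\left(-2935 \right)} = - \frac{2498 - 2935}{2 \left(-2935\right)} = - \frac{\left(-1\right) \left(-437\right)}{2 \cdot 2935} = \left(-1\right) \frac{437}{5870} = - \frac{437}{5870}$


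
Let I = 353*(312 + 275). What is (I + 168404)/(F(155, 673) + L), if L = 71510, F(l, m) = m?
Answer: 125205/24061 ≈ 5.2037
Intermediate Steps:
I = 207211 (I = 353*587 = 207211)
(I + 168404)/(F(155, 673) + L) = (207211 + 168404)/(673 + 71510) = 375615/72183 = 375615*(1/72183) = 125205/24061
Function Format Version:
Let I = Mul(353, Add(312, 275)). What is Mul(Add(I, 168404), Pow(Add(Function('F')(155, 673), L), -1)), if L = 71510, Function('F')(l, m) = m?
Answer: Rational(125205, 24061) ≈ 5.2037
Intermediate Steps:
I = 207211 (I = Mul(353, 587) = 207211)
Mul(Add(I, 168404), Pow(Add(Function('F')(155, 673), L), -1)) = Mul(Add(207211, 168404), Pow(Add(673, 71510), -1)) = Mul(375615, Pow(72183, -1)) = Mul(375615, Rational(1, 72183)) = Rational(125205, 24061)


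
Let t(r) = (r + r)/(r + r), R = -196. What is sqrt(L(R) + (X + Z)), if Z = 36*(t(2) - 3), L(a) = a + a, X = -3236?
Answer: 10*I*sqrt(37) ≈ 60.828*I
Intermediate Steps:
t(r) = 1 (t(r) = (2*r)/((2*r)) = (2*r)*(1/(2*r)) = 1)
L(a) = 2*a
Z = -72 (Z = 36*(1 - 3) = 36*(-2) = -72)
sqrt(L(R) + (X + Z)) = sqrt(2*(-196) + (-3236 - 72)) = sqrt(-392 - 3308) = sqrt(-3700) = 10*I*sqrt(37)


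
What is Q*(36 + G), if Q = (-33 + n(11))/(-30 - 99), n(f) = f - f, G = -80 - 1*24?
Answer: -748/43 ≈ -17.395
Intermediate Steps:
G = -104 (G = -80 - 24 = -104)
n(f) = 0
Q = 11/43 (Q = (-33 + 0)/(-30 - 99) = -33/(-129) = -33*(-1/129) = 11/43 ≈ 0.25581)
Q*(36 + G) = 11*(36 - 104)/43 = (11/43)*(-68) = -748/43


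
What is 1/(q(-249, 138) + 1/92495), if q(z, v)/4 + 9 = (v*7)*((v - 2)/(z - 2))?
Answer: -23216245/49442277049 ≈ -0.00046956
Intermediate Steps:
q(z, v) = -36 + 28*v*(-2 + v)/(-2 + z) (q(z, v) = -36 + 4*((v*7)*((v - 2)/(z - 2))) = -36 + 4*((7*v)*((-2 + v)/(-2 + z))) = -36 + 4*(7*v*(-2 + v)/(-2 + z)) = -36 + 28*v*(-2 + v)/(-2 + z))
1/(q(-249, 138) + 1/92495) = 1/(4*(18 - 14*138 - 9*(-249) + 7*138**2)/(-2 - 249) + 1/92495) = 1/(4*(18 - 1932 + 2241 + 7*19044)/(-251) + 1/92495) = 1/(4*(-1/251)*(18 - 1932 + 2241 + 133308) + 1/92495) = 1/(4*(-1/251)*133635 + 1/92495) = 1/(-534540/251 + 1/92495) = 1/(-49442277049/23216245) = -23216245/49442277049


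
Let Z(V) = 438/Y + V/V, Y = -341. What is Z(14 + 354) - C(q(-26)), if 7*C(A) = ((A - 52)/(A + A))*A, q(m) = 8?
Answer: 6823/2387 ≈ 2.8584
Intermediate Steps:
C(A) = -26/7 + A/14 (C(A) = (((A - 52)/(A + A))*A)/7 = (((-52 + A)/((2*A)))*A)/7 = (((-52 + A)*(1/(2*A)))*A)/7 = (((-52 + A)/(2*A))*A)/7 = (-26 + A/2)/7 = -26/7 + A/14)
Z(V) = -97/341 (Z(V) = 438/(-341) + V/V = 438*(-1/341) + 1 = -438/341 + 1 = -97/341)
Z(14 + 354) - C(q(-26)) = -97/341 - (-26/7 + (1/14)*8) = -97/341 - (-26/7 + 4/7) = -97/341 - 1*(-22/7) = -97/341 + 22/7 = 6823/2387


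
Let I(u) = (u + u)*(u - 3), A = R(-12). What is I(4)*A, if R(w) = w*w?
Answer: 1152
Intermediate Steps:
R(w) = w**2
A = 144 (A = (-12)**2 = 144)
I(u) = 2*u*(-3 + u) (I(u) = (2*u)*(-3 + u) = 2*u*(-3 + u))
I(4)*A = (2*4*(-3 + 4))*144 = (2*4*1)*144 = 8*144 = 1152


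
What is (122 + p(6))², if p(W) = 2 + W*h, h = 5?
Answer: 23716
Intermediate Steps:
p(W) = 2 + 5*W (p(W) = 2 + W*5 = 2 + 5*W)
(122 + p(6))² = (122 + (2 + 5*6))² = (122 + (2 + 30))² = (122 + 32)² = 154² = 23716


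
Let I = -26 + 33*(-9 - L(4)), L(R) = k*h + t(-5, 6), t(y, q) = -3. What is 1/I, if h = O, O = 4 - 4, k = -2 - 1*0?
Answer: -1/224 ≈ -0.0044643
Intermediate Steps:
k = -2 (k = -2 + 0 = -2)
O = 0
h = 0
L(R) = -3 (L(R) = -2*0 - 3 = 0 - 3 = -3)
I = -224 (I = -26 + 33*(-9 - 1*(-3)) = -26 + 33*(-9 + 3) = -26 + 33*(-6) = -26 - 198 = -224)
1/I = 1/(-224) = -1/224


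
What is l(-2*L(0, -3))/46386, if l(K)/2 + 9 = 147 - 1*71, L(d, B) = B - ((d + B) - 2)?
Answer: 67/23193 ≈ 0.0028888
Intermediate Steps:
L(d, B) = 2 - d (L(d, B) = B - ((B + d) - 2) = B - (-2 + B + d) = B + (2 - B - d) = 2 - d)
l(K) = 134 (l(K) = -18 + 2*(147 - 1*71) = -18 + 2*(147 - 71) = -18 + 2*76 = -18 + 152 = 134)
l(-2*L(0, -3))/46386 = 134/46386 = 134*(1/46386) = 67/23193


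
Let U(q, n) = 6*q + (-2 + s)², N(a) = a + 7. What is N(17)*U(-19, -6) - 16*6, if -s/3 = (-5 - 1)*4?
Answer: 114768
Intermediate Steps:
s = 72 (s = -3*(-5 - 1)*4 = -(-18)*4 = -3*(-24) = 72)
N(a) = 7 + a
U(q, n) = 4900 + 6*q (U(q, n) = 6*q + (-2 + 72)² = 6*q + 70² = 6*q + 4900 = 4900 + 6*q)
N(17)*U(-19, -6) - 16*6 = (7 + 17)*(4900 + 6*(-19)) - 16*6 = 24*(4900 - 114) - 96 = 24*4786 - 96 = 114864 - 96 = 114768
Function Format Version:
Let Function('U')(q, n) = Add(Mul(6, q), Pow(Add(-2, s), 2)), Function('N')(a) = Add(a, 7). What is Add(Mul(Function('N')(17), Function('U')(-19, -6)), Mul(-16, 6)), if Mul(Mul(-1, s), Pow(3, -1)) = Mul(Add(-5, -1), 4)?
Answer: 114768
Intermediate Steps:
s = 72 (s = Mul(-3, Mul(Add(-5, -1), 4)) = Mul(-3, Mul(-6, 4)) = Mul(-3, -24) = 72)
Function('N')(a) = Add(7, a)
Function('U')(q, n) = Add(4900, Mul(6, q)) (Function('U')(q, n) = Add(Mul(6, q), Pow(Add(-2, 72), 2)) = Add(Mul(6, q), Pow(70, 2)) = Add(Mul(6, q), 4900) = Add(4900, Mul(6, q)))
Add(Mul(Function('N')(17), Function('U')(-19, -6)), Mul(-16, 6)) = Add(Mul(Add(7, 17), Add(4900, Mul(6, -19))), Mul(-16, 6)) = Add(Mul(24, Add(4900, -114)), -96) = Add(Mul(24, 4786), -96) = Add(114864, -96) = 114768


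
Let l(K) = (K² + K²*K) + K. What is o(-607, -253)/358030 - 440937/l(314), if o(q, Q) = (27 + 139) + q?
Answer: -42891318981/2779928768405 ≈ -0.015429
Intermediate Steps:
l(K) = K + K² + K³ (l(K) = (K² + K³) + K = K + K² + K³)
o(q, Q) = 166 + q
o(-607, -253)/358030 - 440937/l(314) = (166 - 607)/358030 - 440937*1/(314*(1 + 314 + 314²)) = -441*1/358030 - 440937*1/(314*(1 + 314 + 98596)) = -441/358030 - 440937/(314*98911) = -441/358030 - 440937/31058054 = -42891318981/2779928768405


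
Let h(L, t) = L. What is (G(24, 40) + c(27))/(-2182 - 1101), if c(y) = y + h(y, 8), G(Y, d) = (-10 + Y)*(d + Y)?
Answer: -950/3283 ≈ -0.28937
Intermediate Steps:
G(Y, d) = (-10 + Y)*(Y + d)
c(y) = 2*y (c(y) = y + y = 2*y)
(G(24, 40) + c(27))/(-2182 - 1101) = ((24² - 10*24 - 10*40 + 24*40) + 2*27)/(-2182 - 1101) = ((576 - 240 - 400 + 960) + 54)/(-3283) = (896 + 54)*(-1/3283) = 950*(-1/3283) = -950/3283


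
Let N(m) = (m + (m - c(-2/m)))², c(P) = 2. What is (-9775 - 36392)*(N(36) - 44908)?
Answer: 1847049336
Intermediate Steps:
N(m) = (-2 + 2*m)² (N(m) = (m + (m - 1*2))² = (m + (m - 2))² = (m + (-2 + m))² = (-2 + 2*m)²)
(-9775 - 36392)*(N(36) - 44908) = (-9775 - 36392)*(4*(-1 + 36)² - 44908) = -46167*(4*35² - 44908) = -46167*(4*1225 - 44908) = -46167*(4900 - 44908) = -46167*(-40008) = 1847049336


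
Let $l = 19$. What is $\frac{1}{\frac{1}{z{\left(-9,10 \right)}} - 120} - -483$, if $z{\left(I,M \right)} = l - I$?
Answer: $\frac{1622369}{3359} \approx 482.99$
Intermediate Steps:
$z{\left(I,M \right)} = 19 - I$
$\frac{1}{\frac{1}{z{\left(-9,10 \right)}} - 120} - -483 = \frac{1}{\frac{1}{19 - -9} - 120} - -483 = \frac{1}{\frac{1}{19 + 9} - 120} + 483 = \frac{1}{\frac{1}{28} - 120} + 483 = \frac{1}{- \frac{3359}{28}} + 483 = - \frac{28}{3359} + 483 = \frac{1622369}{3359}$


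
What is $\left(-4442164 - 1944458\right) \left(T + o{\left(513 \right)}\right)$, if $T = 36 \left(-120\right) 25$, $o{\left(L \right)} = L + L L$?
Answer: $-994282086204$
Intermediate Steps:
$o{\left(L \right)} = L + L^{2}$
$T = -108000$ ($T = \left(-4320\right) 25 = -108000$)
$\left(-4442164 - 1944458\right) \left(T + o{\left(513 \right)}\right) = \left(-4442164 - 1944458\right) \left(-108000 + 513 \left(1 + 513\right)\right) = - 6386622 \left(-108000 + 513 \cdot 514\right) = - 6386622 \left(-108000 + 263682\right) = \left(-6386622\right) 155682 = -994282086204$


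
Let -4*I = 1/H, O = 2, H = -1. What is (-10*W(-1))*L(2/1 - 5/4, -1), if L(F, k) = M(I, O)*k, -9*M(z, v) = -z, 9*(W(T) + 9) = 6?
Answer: -125/54 ≈ -2.3148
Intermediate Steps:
W(T) = -25/3 (W(T) = -9 + (⅑)*6 = -9 + ⅔ = -25/3)
I = ¼ (I = -¼/(-1) = -¼*(-1) = ¼ ≈ 0.25000)
M(z, v) = z/9 (M(z, v) = -(-1)*z/9 = z/9)
L(F, k) = k/36 (L(F, k) = ((⅑)*(¼))*k = k/36)
(-10*W(-1))*L(2/1 - 5/4, -1) = (-10*(-25/3))*((1/36)*(-1)) = (250/3)*(-1/36) = -125/54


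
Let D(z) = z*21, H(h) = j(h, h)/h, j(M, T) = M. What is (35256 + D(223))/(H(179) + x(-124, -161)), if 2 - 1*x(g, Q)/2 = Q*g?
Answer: -39939/39923 ≈ -1.0004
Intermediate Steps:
H(h) = 1 (H(h) = h/h = 1)
D(z) = 21*z
x(g, Q) = 4 - 2*Q*g
(35256 + D(223))/(H(179) + x(-124, -161)) = (35256 + 21*223)/(1 + (4 - 2*(-161)*(-124))) = (35256 + 4683)/(1 + (4 - 39928)) = 39939/(1 - 39924) = 39939/(-39923) = 39939*(-1/39923) = -39939/39923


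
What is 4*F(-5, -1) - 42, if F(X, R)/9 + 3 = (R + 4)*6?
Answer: 498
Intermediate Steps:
F(X, R) = 189 + 54*R (F(X, R) = -27 + 9*((R + 4)*6) = -27 + 9*((4 + R)*6) = -27 + 9*(24 + 6*R) = -27 + (216 + 54*R) = 189 + 54*R)
4*F(-5, -1) - 42 = 4*(189 + 54*(-1)) - 42 = 4*(189 - 54) - 42 = 4*135 - 42 = 540 - 42 = 498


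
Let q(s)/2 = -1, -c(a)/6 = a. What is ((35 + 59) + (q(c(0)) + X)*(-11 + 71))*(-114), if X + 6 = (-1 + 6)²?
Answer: -126996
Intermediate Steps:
X = 19 (X = -6 + (-1 + 6)² = -6 + 5² = -6 + 25 = 19)
c(a) = -6*a
q(s) = -2 (q(s) = 2*(-1) = -2)
((35 + 59) + (q(c(0)) + X)*(-11 + 71))*(-114) = ((35 + 59) + (-2 + 19)*(-11 + 71))*(-114) = (94 + 17*60)*(-114) = (94 + 1020)*(-114) = 1114*(-114) = -126996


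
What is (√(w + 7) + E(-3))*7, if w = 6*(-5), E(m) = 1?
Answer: 7 + 7*I*√23 ≈ 7.0 + 33.571*I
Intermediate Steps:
w = -30
(√(w + 7) + E(-3))*7 = (√(-30 + 7) + 1)*7 = (√(-23) + 1)*7 = (I*√23 + 1)*7 = (1 + I*√23)*7 = 7 + 7*I*√23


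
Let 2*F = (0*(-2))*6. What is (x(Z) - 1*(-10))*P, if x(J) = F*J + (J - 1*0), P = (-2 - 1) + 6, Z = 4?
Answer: 42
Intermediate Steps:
F = 0 (F = ((0*(-2))*6)/2 = (0*6)/2 = (1/2)*0 = 0)
P = 3 (P = -3 + 6 = 3)
x(J) = J (x(J) = 0*J + (J - 1*0) = 0 + (J + 0) = 0 + J = J)
(x(Z) - 1*(-10))*P = (4 - 1*(-10))*3 = (4 + 10)*3 = 14*3 = 42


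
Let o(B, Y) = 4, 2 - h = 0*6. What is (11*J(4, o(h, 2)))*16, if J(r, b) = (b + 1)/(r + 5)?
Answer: 880/9 ≈ 97.778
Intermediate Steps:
h = 2 (h = 2 - 0*6 = 2 - 1*0 = 2 + 0 = 2)
J(r, b) = (1 + b)/(5 + r)
(11*J(4, o(h, 2)))*16 = (11*((1 + 4)/(5 + 4)))*16 = (11*(5/9))*16 = (55/9)*16 = 880/9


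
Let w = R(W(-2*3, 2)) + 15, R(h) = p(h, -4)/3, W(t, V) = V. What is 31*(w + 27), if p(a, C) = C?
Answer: 3782/3 ≈ 1260.7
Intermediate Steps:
R(h) = -4/3
w = 41/3 (w = -4/3 + 15 = 41/3 ≈ 13.667)
31*(w + 27) = 31*(41/3 + 27) = 31*(122/3) = 3782/3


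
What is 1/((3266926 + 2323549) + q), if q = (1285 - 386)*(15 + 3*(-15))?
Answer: 1/5563505 ≈ 1.7974e-7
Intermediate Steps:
q = -26970 (q = 899*(15 - 45) = 899*(-30) = -26970)
1/((3266926 + 2323549) + q) = 1/((3266926 + 2323549) - 26970) = 1/(5590475 - 26970) = 1/5563505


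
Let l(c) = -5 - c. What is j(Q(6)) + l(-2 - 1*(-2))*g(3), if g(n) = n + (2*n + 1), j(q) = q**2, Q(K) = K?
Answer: -14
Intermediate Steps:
g(n) = 1 + 3*n (g(n) = n + (1 + 2*n) = 1 + 3*n)
j(Q(6)) + l(-2 - 1*(-2))*g(3) = 6**2 + (-5 - (-2 - 1*(-2)))*(1 + 3*3) = 36 + (-5 - (-2 + 2))*(1 + 9) = 36 + (-5 - 1*0)*10 = 36 + (-5 + 0)*10 = 36 - 5*10 = 36 - 50 = -14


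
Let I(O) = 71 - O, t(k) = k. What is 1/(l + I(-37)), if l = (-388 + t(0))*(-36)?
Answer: 1/14076 ≈ 7.1043e-5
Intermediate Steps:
l = 13968 (l = (-388 + 0)*(-36) = -388*(-36) = 13968)
1/(l + I(-37)) = 1/(13968 + (71 - 1*(-37))) = 1/(13968 + (71 + 37)) = 1/(13968 + 108) = 1/14076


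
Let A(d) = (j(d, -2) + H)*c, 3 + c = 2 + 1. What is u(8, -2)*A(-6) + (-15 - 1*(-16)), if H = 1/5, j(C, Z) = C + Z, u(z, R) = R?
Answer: 1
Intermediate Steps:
H = ⅕ ≈ 0.20000
c = 0 (c = -3 + (2 + 1) = -3 + 3 = 0)
A(d) = 0 (A(d) = ((d - 2) + ⅕)*0 = ((-2 + d) + ⅕)*0 = (-9/5 + d)*0 = 0)
u(8, -2)*A(-6) + (-15 - 1*(-16)) = -2*0 + (-15 - 1*(-16)) = 0 + (-15 + 16) = 0 + 1 = 1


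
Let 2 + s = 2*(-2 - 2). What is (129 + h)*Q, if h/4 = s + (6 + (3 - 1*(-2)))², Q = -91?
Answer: -52143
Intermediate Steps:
s = -10 (s = -2 + 2*(-2 - 2) = -2 + 2*(-4) = -2 - 8 = -10)
h = 444 (h = 4*(-10 + (6 + (3 - 1*(-2)))²) = 4*(-10 + (6 + (3 + 2))²) = 4*(-10 + (6 + 5)²) = 4*(-10 + 11²) = 4*(-10 + 121) = 4*111 = 444)
(129 + h)*Q = (129 + 444)*(-91) = 573*(-91) = -52143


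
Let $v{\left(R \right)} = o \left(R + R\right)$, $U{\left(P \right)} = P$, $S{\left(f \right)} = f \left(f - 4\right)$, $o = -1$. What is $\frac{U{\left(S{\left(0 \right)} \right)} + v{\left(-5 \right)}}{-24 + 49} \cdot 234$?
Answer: $\frac{468}{5} \approx 93.6$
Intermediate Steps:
$S{\left(f \right)} = f \left(-4 + f\right)$
$v{\left(R \right)} = - 2 R$ ($v{\left(R \right)} = - (R + R) = - 2 R$)
$\frac{U{\left(S{\left(0 \right)} \right)} + v{\left(-5 \right)}}{-24 + 49} \cdot 234 = \frac{0 \left(-4 + 0\right) - -10}{-24 + 49} \cdot 234 = \frac{0 \left(-4\right) + 10}{25} \cdot 234 = \left(0 + 10\right) \frac{1}{25} \cdot 234 = 10 \cdot \frac{1}{25} \cdot 234 = \frac{2}{5} \cdot 234 = \frac{468}{5}$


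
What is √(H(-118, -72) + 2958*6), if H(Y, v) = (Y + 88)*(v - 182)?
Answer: 2*√6342 ≈ 159.27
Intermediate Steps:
H(Y, v) = (-182 + v)*(88 + Y) (H(Y, v) = (88 + Y)*(-182 + v) = (-182 + v)*(88 + Y))
√(H(-118, -72) + 2958*6) = √((-16016 - 182*(-118) + 88*(-72) - 118*(-72)) + 2958*6) = √((-16016 + 21476 - 6336 + 8496) + 17748) = √(7620 + 17748) = √25368 = 2*√6342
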